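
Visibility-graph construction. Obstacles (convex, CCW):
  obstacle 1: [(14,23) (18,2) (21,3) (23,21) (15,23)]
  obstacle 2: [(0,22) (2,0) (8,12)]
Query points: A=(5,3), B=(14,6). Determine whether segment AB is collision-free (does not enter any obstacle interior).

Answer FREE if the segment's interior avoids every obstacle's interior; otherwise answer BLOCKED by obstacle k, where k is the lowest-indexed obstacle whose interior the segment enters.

FREE

Obstacle 1 [(14,23) (18,2) (21,3) (23,21) (15,23)]:
  edge (14,23)–(18,2): clear
  edge (18,2)–(21,3): clear
  edge (21,3)–(23,21): clear
  edge (23,21)–(15,23): clear
  edge (15,23)–(14,23): clear
  midpoint (19/2,9/2) outside
  → clear
Obstacle 2 [(0,22) (2,0) (8,12)]:
  edge (0,22)–(2,0): clear
  edge (2,0)–(8,12): clear
  edge (8,12)–(0,22): clear
  midpoint (19/2,9/2) outside
  → clear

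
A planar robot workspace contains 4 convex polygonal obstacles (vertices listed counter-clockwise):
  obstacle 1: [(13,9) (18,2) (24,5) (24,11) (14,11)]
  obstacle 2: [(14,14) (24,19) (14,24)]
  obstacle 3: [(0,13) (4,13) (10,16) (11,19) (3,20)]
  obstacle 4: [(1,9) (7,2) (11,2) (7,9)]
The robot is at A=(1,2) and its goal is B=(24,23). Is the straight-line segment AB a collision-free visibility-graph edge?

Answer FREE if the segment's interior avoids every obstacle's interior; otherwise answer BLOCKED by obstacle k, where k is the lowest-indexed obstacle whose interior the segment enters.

Obstacle 1 [(13,9) (18,2) (24,5) (24,11) (14,11)]:
  edge (13,9)–(18,2): clear
  edge (18,2)–(24,5): clear
  edge (24,5)–(24,11): clear
  edge (24,11)–(14,11): clear
  edge (14,11)–(13,9): clear
  midpoint (25/2,25/2) outside
  → clear
Obstacle 2 [(14,14) (24,19) (14,24)]:
  edge (14,14)–(24,19): crosses AB
  edge (24,19)–(14,24): crosses AB
  edge (14,24)–(14,14): clear
  → BLOCKED
Obstacle 3 [(0,13) (4,13) (10,16) (11,19) (3,20)]:
  edge (0,13)–(4,13): clear
  edge (4,13)–(10,16): clear
  edge (10,16)–(11,19): clear
  edge (11,19)–(3,20): clear
  edge (3,20)–(0,13): clear
  midpoint (25/2,25/2) outside
  → clear
Obstacle 4 [(1,9) (7,2) (11,2) (7,9)]:
  edge (1,9)–(7,2): crosses AB
  edge (7,2)–(11,2): clear
  edge (11,2)–(7,9): crosses AB
  edge (7,9)–(1,9): clear
  → BLOCKED

BLOCKED by obstacle 2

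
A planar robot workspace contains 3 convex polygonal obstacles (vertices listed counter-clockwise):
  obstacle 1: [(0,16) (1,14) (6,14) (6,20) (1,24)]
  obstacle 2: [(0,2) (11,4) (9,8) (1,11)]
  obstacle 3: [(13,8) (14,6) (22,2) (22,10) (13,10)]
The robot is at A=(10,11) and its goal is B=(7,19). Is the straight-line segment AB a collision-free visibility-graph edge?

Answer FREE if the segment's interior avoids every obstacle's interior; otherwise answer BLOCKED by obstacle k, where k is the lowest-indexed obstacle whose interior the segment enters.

FREE

Obstacle 1 [(0,16) (1,14) (6,14) (6,20) (1,24)]:
  edge (0,16)–(1,14): clear
  edge (1,14)–(6,14): clear
  edge (6,14)–(6,20): clear
  edge (6,20)–(1,24): clear
  edge (1,24)–(0,16): clear
  midpoint (17/2,15) outside
  → clear
Obstacle 2 [(0,2) (11,4) (9,8) (1,11)]:
  edge (0,2)–(11,4): clear
  edge (11,4)–(9,8): clear
  edge (9,8)–(1,11): clear
  edge (1,11)–(0,2): clear
  midpoint (17/2,15) outside
  → clear
Obstacle 3 [(13,8) (14,6) (22,2) (22,10) (13,10)]:
  edge (13,8)–(14,6): clear
  edge (14,6)–(22,2): clear
  edge (22,2)–(22,10): clear
  edge (22,10)–(13,10): clear
  edge (13,10)–(13,8): clear
  midpoint (17/2,15) outside
  → clear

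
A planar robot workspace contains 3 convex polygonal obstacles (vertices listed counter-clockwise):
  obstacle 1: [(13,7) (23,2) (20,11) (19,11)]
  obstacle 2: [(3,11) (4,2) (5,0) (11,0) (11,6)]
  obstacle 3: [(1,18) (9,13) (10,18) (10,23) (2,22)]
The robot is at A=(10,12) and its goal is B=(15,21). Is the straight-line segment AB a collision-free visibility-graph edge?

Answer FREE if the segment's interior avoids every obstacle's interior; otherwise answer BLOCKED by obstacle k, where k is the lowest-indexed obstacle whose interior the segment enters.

FREE

Obstacle 1 [(13,7) (23,2) (20,11) (19,11)]:
  edge (13,7)–(23,2): clear
  edge (23,2)–(20,11): clear
  edge (20,11)–(19,11): clear
  edge (19,11)–(13,7): clear
  midpoint (25/2,33/2) outside
  → clear
Obstacle 2 [(3,11) (4,2) (5,0) (11,0) (11,6)]:
  edge (3,11)–(4,2): clear
  edge (4,2)–(5,0): clear
  edge (5,0)–(11,0): clear
  edge (11,0)–(11,6): clear
  edge (11,6)–(3,11): clear
  midpoint (25/2,33/2) outside
  → clear
Obstacle 3 [(1,18) (9,13) (10,18) (10,23) (2,22)]:
  edge (1,18)–(9,13): clear
  edge (9,13)–(10,18): clear
  edge (10,18)–(10,23): clear
  edge (10,23)–(2,22): clear
  edge (2,22)–(1,18): clear
  midpoint (25/2,33/2) outside
  → clear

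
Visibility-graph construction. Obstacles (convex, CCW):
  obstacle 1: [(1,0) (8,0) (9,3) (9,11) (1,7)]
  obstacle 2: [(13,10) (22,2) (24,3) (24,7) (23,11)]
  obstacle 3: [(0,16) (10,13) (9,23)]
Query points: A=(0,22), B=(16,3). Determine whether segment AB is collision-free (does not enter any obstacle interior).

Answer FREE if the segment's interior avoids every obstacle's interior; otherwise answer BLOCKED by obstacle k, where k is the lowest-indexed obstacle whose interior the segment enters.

BLOCKED by obstacle 3

Obstacle 1 [(1,0) (8,0) (9,3) (9,11) (1,7)]:
  edge (1,0)–(8,0): clear
  edge (8,0)–(9,3): clear
  edge (9,3)–(9,11): clear
  edge (9,11)–(1,7): clear
  edge (1,7)–(1,0): clear
  midpoint (8,25/2) outside
  → clear
Obstacle 2 [(13,10) (22,2) (24,3) (24,7) (23,11)]:
  edge (13,10)–(22,2): clear
  edge (22,2)–(24,3): clear
  edge (24,3)–(24,7): clear
  edge (24,7)–(23,11): clear
  edge (23,11)–(13,10): clear
  midpoint (8,25/2) outside
  → clear
Obstacle 3 [(0,16) (10,13) (9,23)]:
  edge (0,16)–(10,13): crosses AB
  edge (10,13)–(9,23): clear
  edge (9,23)–(0,16): crosses AB
  → BLOCKED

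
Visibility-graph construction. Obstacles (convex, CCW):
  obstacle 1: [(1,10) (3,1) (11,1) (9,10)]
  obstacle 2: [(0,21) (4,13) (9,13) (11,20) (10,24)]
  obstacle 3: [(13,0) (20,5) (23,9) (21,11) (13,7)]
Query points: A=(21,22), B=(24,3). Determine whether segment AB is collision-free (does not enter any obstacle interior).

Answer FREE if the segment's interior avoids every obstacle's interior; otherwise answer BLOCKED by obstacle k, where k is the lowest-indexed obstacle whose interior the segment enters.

Obstacle 1 [(1,10) (3,1) (11,1) (9,10)]:
  edge (1,10)–(3,1): clear
  edge (3,1)–(11,1): clear
  edge (11,1)–(9,10): clear
  edge (9,10)–(1,10): clear
  midpoint (45/2,25/2) outside
  → clear
Obstacle 2 [(0,21) (4,13) (9,13) (11,20) (10,24)]:
  edge (0,21)–(4,13): clear
  edge (4,13)–(9,13): clear
  edge (9,13)–(11,20): clear
  edge (11,20)–(10,24): clear
  edge (10,24)–(0,21): clear
  midpoint (45/2,25/2) outside
  → clear
Obstacle 3 [(13,0) (20,5) (23,9) (21,11) (13,7)]:
  edge (13,0)–(20,5): clear
  edge (20,5)–(23,9): clear
  edge (23,9)–(21,11): clear
  edge (21,11)–(13,7): clear
  edge (13,7)–(13,0): clear
  midpoint (45/2,25/2) outside
  → clear

FREE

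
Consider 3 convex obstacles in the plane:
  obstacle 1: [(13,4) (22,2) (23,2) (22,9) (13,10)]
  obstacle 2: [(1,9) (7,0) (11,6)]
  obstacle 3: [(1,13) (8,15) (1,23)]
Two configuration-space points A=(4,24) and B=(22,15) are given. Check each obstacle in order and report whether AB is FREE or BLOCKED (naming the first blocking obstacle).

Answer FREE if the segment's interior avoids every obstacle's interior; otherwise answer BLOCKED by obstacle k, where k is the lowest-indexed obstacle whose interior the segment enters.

FREE

Obstacle 1 [(13,4) (22,2) (23,2) (22,9) (13,10)]:
  edge (13,4)–(22,2): clear
  edge (22,2)–(23,2): clear
  edge (23,2)–(22,9): clear
  edge (22,9)–(13,10): clear
  edge (13,10)–(13,4): clear
  midpoint (13,39/2) outside
  → clear
Obstacle 2 [(1,9) (7,0) (11,6)]:
  edge (1,9)–(7,0): clear
  edge (7,0)–(11,6): clear
  edge (11,6)–(1,9): clear
  midpoint (13,39/2) outside
  → clear
Obstacle 3 [(1,13) (8,15) (1,23)]:
  edge (1,13)–(8,15): clear
  edge (8,15)–(1,23): clear
  edge (1,23)–(1,13): clear
  midpoint (13,39/2) outside
  → clear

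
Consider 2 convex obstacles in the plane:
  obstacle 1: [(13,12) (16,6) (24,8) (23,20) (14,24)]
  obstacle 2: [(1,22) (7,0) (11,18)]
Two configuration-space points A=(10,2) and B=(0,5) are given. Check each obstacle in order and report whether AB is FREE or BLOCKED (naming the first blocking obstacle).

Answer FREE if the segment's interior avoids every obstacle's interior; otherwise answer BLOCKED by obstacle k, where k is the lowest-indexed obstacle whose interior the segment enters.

Obstacle 1 [(13,12) (16,6) (24,8) (23,20) (14,24)]:
  edge (13,12)–(16,6): clear
  edge (16,6)–(24,8): clear
  edge (24,8)–(23,20): clear
  edge (23,20)–(14,24): clear
  edge (14,24)–(13,12): clear
  midpoint (5,7/2) outside
  → clear
Obstacle 2 [(1,22) (7,0) (11,18)]:
  edge (1,22)–(7,0): crosses AB
  edge (7,0)–(11,18): crosses AB
  edge (11,18)–(1,22): clear
  → BLOCKED

BLOCKED by obstacle 2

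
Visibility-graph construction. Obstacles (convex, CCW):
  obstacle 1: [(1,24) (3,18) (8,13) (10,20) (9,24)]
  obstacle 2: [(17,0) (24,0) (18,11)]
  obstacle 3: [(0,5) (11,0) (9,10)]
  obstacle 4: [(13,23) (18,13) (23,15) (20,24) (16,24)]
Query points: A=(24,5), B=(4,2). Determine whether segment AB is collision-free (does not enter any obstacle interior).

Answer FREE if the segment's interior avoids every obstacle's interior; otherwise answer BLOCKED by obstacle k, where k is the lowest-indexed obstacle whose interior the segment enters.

BLOCKED by obstacle 2

Obstacle 1 [(1,24) (3,18) (8,13) (10,20) (9,24)]:
  edge (1,24)–(3,18): clear
  edge (3,18)–(8,13): clear
  edge (8,13)–(10,20): clear
  edge (10,20)–(9,24): clear
  edge (9,24)–(1,24): clear
  midpoint (14,7/2) outside
  → clear
Obstacle 2 [(17,0) (24,0) (18,11)]:
  edge (17,0)–(24,0): clear
  edge (24,0)–(18,11): crosses AB
  edge (18,11)–(17,0): crosses AB
  → BLOCKED
Obstacle 3 [(0,5) (11,0) (9,10)]:
  edge (0,5)–(11,0): crosses AB
  edge (11,0)–(9,10): crosses AB
  edge (9,10)–(0,5): clear
  → BLOCKED
Obstacle 4 [(13,23) (18,13) (23,15) (20,24) (16,24)]:
  edge (13,23)–(18,13): clear
  edge (18,13)–(23,15): clear
  edge (23,15)–(20,24): clear
  edge (20,24)–(16,24): clear
  edge (16,24)–(13,23): clear
  midpoint (14,7/2) outside
  → clear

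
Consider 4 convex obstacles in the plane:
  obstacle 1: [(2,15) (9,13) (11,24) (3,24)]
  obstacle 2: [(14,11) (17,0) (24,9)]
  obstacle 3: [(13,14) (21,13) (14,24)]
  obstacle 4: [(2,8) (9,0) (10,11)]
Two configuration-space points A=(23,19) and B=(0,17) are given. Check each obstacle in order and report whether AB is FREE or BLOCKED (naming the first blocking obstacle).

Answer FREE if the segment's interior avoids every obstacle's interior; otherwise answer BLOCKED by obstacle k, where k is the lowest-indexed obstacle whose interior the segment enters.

BLOCKED by obstacle 1

Obstacle 1 [(2,15) (9,13) (11,24) (3,24)]:
  edge (2,15)–(9,13): clear
  edge (9,13)–(11,24): crosses AB
  edge (11,24)–(3,24): clear
  edge (3,24)–(2,15): crosses AB
  → BLOCKED
Obstacle 2 [(14,11) (17,0) (24,9)]:
  edge (14,11)–(17,0): clear
  edge (17,0)–(24,9): clear
  edge (24,9)–(14,11): clear
  midpoint (23/2,18) outside
  → clear
Obstacle 3 [(13,14) (21,13) (14,24)]:
  edge (13,14)–(21,13): clear
  edge (21,13)–(14,24): crosses AB
  edge (14,24)–(13,14): crosses AB
  → BLOCKED
Obstacle 4 [(2,8) (9,0) (10,11)]:
  edge (2,8)–(9,0): clear
  edge (9,0)–(10,11): clear
  edge (10,11)–(2,8): clear
  midpoint (23/2,18) outside
  → clear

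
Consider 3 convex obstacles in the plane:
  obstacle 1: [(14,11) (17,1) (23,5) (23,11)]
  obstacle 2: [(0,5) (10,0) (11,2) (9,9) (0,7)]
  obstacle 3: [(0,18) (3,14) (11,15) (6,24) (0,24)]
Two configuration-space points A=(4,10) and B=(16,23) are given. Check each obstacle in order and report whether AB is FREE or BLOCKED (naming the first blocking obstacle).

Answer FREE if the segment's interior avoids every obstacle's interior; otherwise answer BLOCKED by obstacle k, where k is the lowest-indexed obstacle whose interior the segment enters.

BLOCKED by obstacle 3

Obstacle 1 [(14,11) (17,1) (23,5) (23,11)]:
  edge (14,11)–(17,1): clear
  edge (17,1)–(23,5): clear
  edge (23,5)–(23,11): clear
  edge (23,11)–(14,11): clear
  midpoint (10,33/2) outside
  → clear
Obstacle 2 [(0,5) (10,0) (11,2) (9,9) (0,7)]:
  edge (0,5)–(10,0): clear
  edge (10,0)–(11,2): clear
  edge (11,2)–(9,9): clear
  edge (9,9)–(0,7): clear
  edge (0,7)–(0,5): clear
  midpoint (10,33/2) outside
  → clear
Obstacle 3 [(0,18) (3,14) (11,15) (6,24) (0,24)]:
  edge (0,18)–(3,14): clear
  edge (3,14)–(11,15): crosses AB
  edge (11,15)–(6,24): crosses AB
  edge (6,24)–(0,24): clear
  edge (0,24)–(0,18): clear
  → BLOCKED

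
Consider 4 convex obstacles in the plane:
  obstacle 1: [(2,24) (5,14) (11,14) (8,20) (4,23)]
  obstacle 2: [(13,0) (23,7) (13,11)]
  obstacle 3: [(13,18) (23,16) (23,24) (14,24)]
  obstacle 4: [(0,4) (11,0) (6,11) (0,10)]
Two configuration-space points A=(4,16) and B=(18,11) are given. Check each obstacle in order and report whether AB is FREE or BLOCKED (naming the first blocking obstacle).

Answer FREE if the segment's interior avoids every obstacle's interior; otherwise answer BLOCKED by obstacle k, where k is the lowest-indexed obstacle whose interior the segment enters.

BLOCKED by obstacle 1

Obstacle 1 [(2,24) (5,14) (11,14) (8,20) (4,23)]:
  edge (2,24)–(5,14): crosses AB
  edge (5,14)–(11,14): crosses AB
  edge (11,14)–(8,20): clear
  edge (8,20)–(4,23): clear
  edge (4,23)–(2,24): clear
  → BLOCKED
Obstacle 2 [(13,0) (23,7) (13,11)]:
  edge (13,0)–(23,7): clear
  edge (23,7)–(13,11): clear
  edge (13,11)–(13,0): clear
  midpoint (11,27/2) outside
  → clear
Obstacle 3 [(13,18) (23,16) (23,24) (14,24)]:
  edge (13,18)–(23,16): clear
  edge (23,16)–(23,24): clear
  edge (23,24)–(14,24): clear
  edge (14,24)–(13,18): clear
  midpoint (11,27/2) outside
  → clear
Obstacle 4 [(0,4) (11,0) (6,11) (0,10)]:
  edge (0,4)–(11,0): clear
  edge (11,0)–(6,11): clear
  edge (6,11)–(0,10): clear
  edge (0,10)–(0,4): clear
  midpoint (11,27/2) outside
  → clear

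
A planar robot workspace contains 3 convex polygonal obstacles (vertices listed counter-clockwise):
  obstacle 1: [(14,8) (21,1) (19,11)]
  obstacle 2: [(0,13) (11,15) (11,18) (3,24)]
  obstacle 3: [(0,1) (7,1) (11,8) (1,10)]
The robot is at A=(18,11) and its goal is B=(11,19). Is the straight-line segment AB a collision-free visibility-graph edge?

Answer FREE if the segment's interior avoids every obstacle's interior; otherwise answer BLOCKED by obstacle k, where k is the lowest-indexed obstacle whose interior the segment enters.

Obstacle 1 [(14,8) (21,1) (19,11)]:
  edge (14,8)–(21,1): clear
  edge (21,1)–(19,11): clear
  edge (19,11)–(14,8): clear
  midpoint (29/2,15) outside
  → clear
Obstacle 2 [(0,13) (11,15) (11,18) (3,24)]:
  edge (0,13)–(11,15): clear
  edge (11,15)–(11,18): clear
  edge (11,18)–(3,24): clear
  edge (3,24)–(0,13): clear
  midpoint (29/2,15) outside
  → clear
Obstacle 3 [(0,1) (7,1) (11,8) (1,10)]:
  edge (0,1)–(7,1): clear
  edge (7,1)–(11,8): clear
  edge (11,8)–(1,10): clear
  edge (1,10)–(0,1): clear
  midpoint (29/2,15) outside
  → clear

FREE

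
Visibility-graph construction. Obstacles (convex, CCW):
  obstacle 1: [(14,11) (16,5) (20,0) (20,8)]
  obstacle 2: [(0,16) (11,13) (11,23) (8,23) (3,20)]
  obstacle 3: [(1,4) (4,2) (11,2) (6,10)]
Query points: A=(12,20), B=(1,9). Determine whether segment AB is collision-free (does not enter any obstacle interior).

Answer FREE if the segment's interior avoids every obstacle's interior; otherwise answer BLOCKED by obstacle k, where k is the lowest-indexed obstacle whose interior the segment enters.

Obstacle 1 [(14,11) (16,5) (20,0) (20,8)]:
  edge (14,11)–(16,5): clear
  edge (16,5)–(20,0): clear
  edge (20,0)–(20,8): clear
  edge (20,8)–(14,11): clear
  midpoint (13/2,29/2) outside
  → clear
Obstacle 2 [(0,16) (11,13) (11,23) (8,23) (3,20)]:
  edge (0,16)–(11,13): crosses AB
  edge (11,13)–(11,23): crosses AB
  edge (11,23)–(8,23): clear
  edge (8,23)–(3,20): clear
  edge (3,20)–(0,16): clear
  → BLOCKED
Obstacle 3 [(1,4) (4,2) (11,2) (6,10)]:
  edge (1,4)–(4,2): clear
  edge (4,2)–(11,2): clear
  edge (11,2)–(6,10): clear
  edge (6,10)–(1,4): clear
  midpoint (13/2,29/2) outside
  → clear

BLOCKED by obstacle 2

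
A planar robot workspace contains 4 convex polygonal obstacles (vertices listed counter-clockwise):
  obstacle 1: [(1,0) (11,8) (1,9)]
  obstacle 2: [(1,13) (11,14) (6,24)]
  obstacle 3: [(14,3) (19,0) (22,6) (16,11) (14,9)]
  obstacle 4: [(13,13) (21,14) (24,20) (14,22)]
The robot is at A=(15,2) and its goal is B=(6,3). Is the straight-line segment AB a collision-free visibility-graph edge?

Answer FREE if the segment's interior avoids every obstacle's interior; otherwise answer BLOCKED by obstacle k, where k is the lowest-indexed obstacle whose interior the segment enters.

FREE

Obstacle 1 [(1,0) (11,8) (1,9)]:
  edge (1,0)–(11,8): clear
  edge (11,8)–(1,9): clear
  edge (1,9)–(1,0): clear
  midpoint (21/2,5/2) outside
  → clear
Obstacle 2 [(1,13) (11,14) (6,24)]:
  edge (1,13)–(11,14): clear
  edge (11,14)–(6,24): clear
  edge (6,24)–(1,13): clear
  midpoint (21/2,5/2) outside
  → clear
Obstacle 3 [(14,3) (19,0) (22,6) (16,11) (14,9)]:
  edge (14,3)–(19,0): clear
  edge (19,0)–(22,6): clear
  edge (22,6)–(16,11): clear
  edge (16,11)–(14,9): clear
  edge (14,9)–(14,3): clear
  midpoint (21/2,5/2) outside
  → clear
Obstacle 4 [(13,13) (21,14) (24,20) (14,22)]:
  edge (13,13)–(21,14): clear
  edge (21,14)–(24,20): clear
  edge (24,20)–(14,22): clear
  edge (14,22)–(13,13): clear
  midpoint (21/2,5/2) outside
  → clear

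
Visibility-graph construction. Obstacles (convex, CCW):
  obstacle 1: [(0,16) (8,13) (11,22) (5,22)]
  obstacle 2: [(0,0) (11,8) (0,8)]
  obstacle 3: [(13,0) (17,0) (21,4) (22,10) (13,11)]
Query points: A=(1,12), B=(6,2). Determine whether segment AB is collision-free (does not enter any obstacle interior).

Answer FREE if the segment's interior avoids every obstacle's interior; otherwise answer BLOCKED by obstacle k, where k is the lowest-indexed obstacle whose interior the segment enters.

Obstacle 1 [(0,16) (8,13) (11,22) (5,22)]:
  edge (0,16)–(8,13): clear
  edge (8,13)–(11,22): clear
  edge (11,22)–(5,22): clear
  edge (5,22)–(0,16): clear
  midpoint (7/2,7) outside
  → clear
Obstacle 2 [(0,0) (11,8) (0,8)]:
  edge (0,0)–(11,8): crosses AB
  edge (11,8)–(0,8): crosses AB
  edge (0,8)–(0,0): clear
  → BLOCKED
Obstacle 3 [(13,0) (17,0) (21,4) (22,10) (13,11)]:
  edge (13,0)–(17,0): clear
  edge (17,0)–(21,4): clear
  edge (21,4)–(22,10): clear
  edge (22,10)–(13,11): clear
  edge (13,11)–(13,0): clear
  midpoint (7/2,7) outside
  → clear

BLOCKED by obstacle 2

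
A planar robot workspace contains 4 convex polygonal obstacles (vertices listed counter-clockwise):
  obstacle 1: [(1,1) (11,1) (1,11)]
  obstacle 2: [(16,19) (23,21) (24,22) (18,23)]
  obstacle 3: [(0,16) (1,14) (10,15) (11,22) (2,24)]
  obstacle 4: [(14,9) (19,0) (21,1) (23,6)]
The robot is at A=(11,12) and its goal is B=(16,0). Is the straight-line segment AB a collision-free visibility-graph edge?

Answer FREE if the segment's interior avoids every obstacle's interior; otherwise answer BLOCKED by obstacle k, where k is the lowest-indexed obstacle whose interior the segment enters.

FREE

Obstacle 1 [(1,1) (11,1) (1,11)]:
  edge (1,1)–(11,1): clear
  edge (11,1)–(1,11): clear
  edge (1,11)–(1,1): clear
  midpoint (27/2,6) outside
  → clear
Obstacle 2 [(16,19) (23,21) (24,22) (18,23)]:
  edge (16,19)–(23,21): clear
  edge (23,21)–(24,22): clear
  edge (24,22)–(18,23): clear
  edge (18,23)–(16,19): clear
  midpoint (27/2,6) outside
  → clear
Obstacle 3 [(0,16) (1,14) (10,15) (11,22) (2,24)]:
  edge (0,16)–(1,14): clear
  edge (1,14)–(10,15): clear
  edge (10,15)–(11,22): clear
  edge (11,22)–(2,24): clear
  edge (2,24)–(0,16): clear
  midpoint (27/2,6) outside
  → clear
Obstacle 4 [(14,9) (19,0) (21,1) (23,6)]:
  edge (14,9)–(19,0): clear
  edge (19,0)–(21,1): clear
  edge (21,1)–(23,6): clear
  edge (23,6)–(14,9): clear
  midpoint (27/2,6) outside
  → clear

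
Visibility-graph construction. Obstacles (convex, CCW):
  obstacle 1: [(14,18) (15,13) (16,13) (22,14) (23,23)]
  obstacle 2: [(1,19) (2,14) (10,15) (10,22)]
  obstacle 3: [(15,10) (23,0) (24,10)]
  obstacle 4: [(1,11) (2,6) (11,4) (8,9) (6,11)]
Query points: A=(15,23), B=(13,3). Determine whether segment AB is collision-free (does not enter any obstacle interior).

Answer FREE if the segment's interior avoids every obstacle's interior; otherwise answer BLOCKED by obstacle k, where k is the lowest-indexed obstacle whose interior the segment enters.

Obstacle 1 [(14,18) (15,13) (16,13) (22,14) (23,23)]:
  edge (14,18)–(15,13): crosses AB
  edge (15,13)–(16,13): clear
  edge (16,13)–(22,14): clear
  edge (22,14)–(23,23): clear
  edge (23,23)–(14,18): crosses AB
  → BLOCKED
Obstacle 2 [(1,19) (2,14) (10,15) (10,22)]:
  edge (1,19)–(2,14): clear
  edge (2,14)–(10,15): clear
  edge (10,15)–(10,22): clear
  edge (10,22)–(1,19): clear
  midpoint (14,13) outside
  → clear
Obstacle 3 [(15,10) (23,0) (24,10)]:
  edge (15,10)–(23,0): clear
  edge (23,0)–(24,10): clear
  edge (24,10)–(15,10): clear
  midpoint (14,13) outside
  → clear
Obstacle 4 [(1,11) (2,6) (11,4) (8,9) (6,11)]:
  edge (1,11)–(2,6): clear
  edge (2,6)–(11,4): clear
  edge (11,4)–(8,9): clear
  edge (8,9)–(6,11): clear
  edge (6,11)–(1,11): clear
  midpoint (14,13) outside
  → clear

BLOCKED by obstacle 1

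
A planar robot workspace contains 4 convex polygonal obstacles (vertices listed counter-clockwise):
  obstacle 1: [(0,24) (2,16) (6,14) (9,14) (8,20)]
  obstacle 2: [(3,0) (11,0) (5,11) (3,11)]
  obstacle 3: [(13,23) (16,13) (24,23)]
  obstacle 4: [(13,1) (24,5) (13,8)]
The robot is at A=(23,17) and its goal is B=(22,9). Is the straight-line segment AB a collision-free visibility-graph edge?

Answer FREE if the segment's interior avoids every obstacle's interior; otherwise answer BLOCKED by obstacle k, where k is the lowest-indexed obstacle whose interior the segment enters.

FREE

Obstacle 1 [(0,24) (2,16) (6,14) (9,14) (8,20)]:
  edge (0,24)–(2,16): clear
  edge (2,16)–(6,14): clear
  edge (6,14)–(9,14): clear
  edge (9,14)–(8,20): clear
  edge (8,20)–(0,24): clear
  midpoint (45/2,13) outside
  → clear
Obstacle 2 [(3,0) (11,0) (5,11) (3,11)]:
  edge (3,0)–(11,0): clear
  edge (11,0)–(5,11): clear
  edge (5,11)–(3,11): clear
  edge (3,11)–(3,0): clear
  midpoint (45/2,13) outside
  → clear
Obstacle 3 [(13,23) (16,13) (24,23)]:
  edge (13,23)–(16,13): clear
  edge (16,13)–(24,23): clear
  edge (24,23)–(13,23): clear
  midpoint (45/2,13) outside
  → clear
Obstacle 4 [(13,1) (24,5) (13,8)]:
  edge (13,1)–(24,5): clear
  edge (24,5)–(13,8): clear
  edge (13,8)–(13,1): clear
  midpoint (45/2,13) outside
  → clear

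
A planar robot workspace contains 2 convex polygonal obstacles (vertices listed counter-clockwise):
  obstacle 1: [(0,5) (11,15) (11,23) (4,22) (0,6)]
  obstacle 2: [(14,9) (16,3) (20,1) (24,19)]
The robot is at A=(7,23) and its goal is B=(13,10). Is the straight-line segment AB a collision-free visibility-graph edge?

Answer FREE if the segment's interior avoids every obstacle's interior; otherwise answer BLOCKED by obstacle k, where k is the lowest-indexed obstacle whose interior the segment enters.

Obstacle 1 [(0,5) (11,15) (11,23) (4,22) (0,6)]:
  edge (0,5)–(11,15): crosses AB
  edge (11,15)–(11,23): clear
  edge (11,23)–(4,22): crosses AB
  edge (4,22)–(0,6): clear
  edge (0,6)–(0,5): clear
  → BLOCKED
Obstacle 2 [(14,9) (16,3) (20,1) (24,19)]:
  edge (14,9)–(16,3): clear
  edge (16,3)–(20,1): clear
  edge (20,1)–(24,19): clear
  edge (24,19)–(14,9): clear
  midpoint (10,33/2) outside
  → clear

BLOCKED by obstacle 1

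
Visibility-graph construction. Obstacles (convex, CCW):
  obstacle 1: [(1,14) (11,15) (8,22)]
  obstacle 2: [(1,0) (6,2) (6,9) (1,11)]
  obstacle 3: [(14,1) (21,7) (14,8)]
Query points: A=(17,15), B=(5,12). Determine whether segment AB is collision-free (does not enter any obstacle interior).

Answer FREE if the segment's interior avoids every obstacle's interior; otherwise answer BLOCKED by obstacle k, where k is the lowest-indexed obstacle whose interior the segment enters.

Obstacle 1 [(1,14) (11,15) (8,22)]:
  edge (1,14)–(11,15): clear
  edge (11,15)–(8,22): clear
  edge (8,22)–(1,14): clear
  midpoint (11,27/2) outside
  → clear
Obstacle 2 [(1,0) (6,2) (6,9) (1,11)]:
  edge (1,0)–(6,2): clear
  edge (6,2)–(6,9): clear
  edge (6,9)–(1,11): clear
  edge (1,11)–(1,0): clear
  midpoint (11,27/2) outside
  → clear
Obstacle 3 [(14,1) (21,7) (14,8)]:
  edge (14,1)–(21,7): clear
  edge (21,7)–(14,8): clear
  edge (14,8)–(14,1): clear
  midpoint (11,27/2) outside
  → clear

FREE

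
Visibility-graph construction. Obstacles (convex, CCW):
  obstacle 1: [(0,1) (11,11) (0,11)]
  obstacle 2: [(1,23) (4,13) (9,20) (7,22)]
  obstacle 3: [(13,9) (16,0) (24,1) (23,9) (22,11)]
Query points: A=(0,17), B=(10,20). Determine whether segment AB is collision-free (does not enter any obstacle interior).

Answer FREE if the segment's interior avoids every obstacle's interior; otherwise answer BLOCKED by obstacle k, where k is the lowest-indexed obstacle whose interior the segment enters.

Obstacle 1 [(0,1) (11,11) (0,11)]:
  edge (0,1)–(11,11): clear
  edge (11,11)–(0,11): clear
  edge (0,11)–(0,1): clear
  midpoint (5,37/2) outside
  → clear
Obstacle 2 [(1,23) (4,13) (9,20) (7,22)]:
  edge (1,23)–(4,13): crosses AB
  edge (4,13)–(9,20): crosses AB
  edge (9,20)–(7,22): clear
  edge (7,22)–(1,23): clear
  → BLOCKED
Obstacle 3 [(13,9) (16,0) (24,1) (23,9) (22,11)]:
  edge (13,9)–(16,0): clear
  edge (16,0)–(24,1): clear
  edge (24,1)–(23,9): clear
  edge (23,9)–(22,11): clear
  edge (22,11)–(13,9): clear
  midpoint (5,37/2) outside
  → clear

BLOCKED by obstacle 2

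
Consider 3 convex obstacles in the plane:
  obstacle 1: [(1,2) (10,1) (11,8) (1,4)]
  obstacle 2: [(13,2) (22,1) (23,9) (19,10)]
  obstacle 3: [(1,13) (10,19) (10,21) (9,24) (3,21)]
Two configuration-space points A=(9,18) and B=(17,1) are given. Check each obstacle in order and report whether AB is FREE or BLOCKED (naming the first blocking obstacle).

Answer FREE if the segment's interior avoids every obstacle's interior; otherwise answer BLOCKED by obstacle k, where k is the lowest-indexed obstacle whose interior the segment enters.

Obstacle 1 [(1,2) (10,1) (11,8) (1,4)]:
  edge (1,2)–(10,1): clear
  edge (10,1)–(11,8): clear
  edge (11,8)–(1,4): clear
  edge (1,4)–(1,2): clear
  midpoint (13,19/2) outside
  → clear
Obstacle 2 [(13,2) (22,1) (23,9) (19,10)]:
  edge (13,2)–(22,1): crosses AB
  edge (22,1)–(23,9): clear
  edge (23,9)–(19,10): clear
  edge (19,10)–(13,2): crosses AB
  → BLOCKED
Obstacle 3 [(1,13) (10,19) (10,21) (9,24) (3,21)]:
  edge (1,13)–(10,19): clear
  edge (10,19)–(10,21): clear
  edge (10,21)–(9,24): clear
  edge (9,24)–(3,21): clear
  edge (3,21)–(1,13): clear
  midpoint (13,19/2) outside
  → clear

BLOCKED by obstacle 2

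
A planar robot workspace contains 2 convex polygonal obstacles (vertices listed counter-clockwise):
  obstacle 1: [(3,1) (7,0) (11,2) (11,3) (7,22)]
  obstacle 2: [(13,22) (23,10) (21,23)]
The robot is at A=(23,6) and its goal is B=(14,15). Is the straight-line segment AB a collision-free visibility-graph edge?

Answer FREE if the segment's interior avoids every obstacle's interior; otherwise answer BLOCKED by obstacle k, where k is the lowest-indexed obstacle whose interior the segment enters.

Obstacle 1 [(3,1) (7,0) (11,2) (11,3) (7,22)]:
  edge (3,1)–(7,0): clear
  edge (7,0)–(11,2): clear
  edge (11,2)–(11,3): clear
  edge (11,3)–(7,22): clear
  edge (7,22)–(3,1): clear
  midpoint (37/2,21/2) outside
  → clear
Obstacle 2 [(13,22) (23,10) (21,23)]:
  edge (13,22)–(23,10): clear
  edge (23,10)–(21,23): clear
  edge (21,23)–(13,22): clear
  midpoint (37/2,21/2) outside
  → clear

FREE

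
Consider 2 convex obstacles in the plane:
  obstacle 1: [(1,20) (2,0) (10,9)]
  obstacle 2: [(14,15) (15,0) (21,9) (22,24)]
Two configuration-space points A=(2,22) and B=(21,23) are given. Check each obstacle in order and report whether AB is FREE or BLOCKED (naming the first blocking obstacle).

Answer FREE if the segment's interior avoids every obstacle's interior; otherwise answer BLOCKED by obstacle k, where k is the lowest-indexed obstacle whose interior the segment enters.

Obstacle 1 [(1,20) (2,0) (10,9)]:
  edge (1,20)–(2,0): clear
  edge (2,0)–(10,9): clear
  edge (10,9)–(1,20): clear
  midpoint (23/2,45/2) outside
  → clear
Obstacle 2 [(14,15) (15,0) (21,9) (22,24)]:
  edge (14,15)–(15,0): clear
  edge (15,0)–(21,9): clear
  edge (21,9)–(22,24): clear
  edge (22,24)–(14,15): clear
  midpoint (23/2,45/2) outside
  → clear

FREE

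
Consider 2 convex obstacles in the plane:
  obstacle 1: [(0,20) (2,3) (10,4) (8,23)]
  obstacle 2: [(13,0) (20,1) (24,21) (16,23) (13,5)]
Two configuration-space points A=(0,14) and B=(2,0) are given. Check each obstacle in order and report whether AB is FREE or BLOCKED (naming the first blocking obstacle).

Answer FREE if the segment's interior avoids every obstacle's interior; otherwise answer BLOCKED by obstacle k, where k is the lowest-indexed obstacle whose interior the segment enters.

FREE

Obstacle 1 [(0,20) (2,3) (10,4) (8,23)]:
  edge (0,20)–(2,3): clear
  edge (2,3)–(10,4): clear
  edge (10,4)–(8,23): clear
  edge (8,23)–(0,20): clear
  midpoint (1,7) outside
  → clear
Obstacle 2 [(13,0) (20,1) (24,21) (16,23) (13,5)]:
  edge (13,0)–(20,1): clear
  edge (20,1)–(24,21): clear
  edge (24,21)–(16,23): clear
  edge (16,23)–(13,5): clear
  edge (13,5)–(13,0): clear
  midpoint (1,7) outside
  → clear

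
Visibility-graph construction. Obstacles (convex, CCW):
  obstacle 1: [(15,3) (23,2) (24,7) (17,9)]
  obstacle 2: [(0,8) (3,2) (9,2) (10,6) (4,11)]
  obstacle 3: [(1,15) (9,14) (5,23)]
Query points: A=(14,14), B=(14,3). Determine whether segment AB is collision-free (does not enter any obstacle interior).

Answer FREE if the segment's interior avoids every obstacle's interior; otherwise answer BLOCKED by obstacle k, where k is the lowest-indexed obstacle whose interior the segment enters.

Obstacle 1 [(15,3) (23,2) (24,7) (17,9)]:
  edge (15,3)–(23,2): clear
  edge (23,2)–(24,7): clear
  edge (24,7)–(17,9): clear
  edge (17,9)–(15,3): clear
  midpoint (14,17/2) outside
  → clear
Obstacle 2 [(0,8) (3,2) (9,2) (10,6) (4,11)]:
  edge (0,8)–(3,2): clear
  edge (3,2)–(9,2): clear
  edge (9,2)–(10,6): clear
  edge (10,6)–(4,11): clear
  edge (4,11)–(0,8): clear
  midpoint (14,17/2) outside
  → clear
Obstacle 3 [(1,15) (9,14) (5,23)]:
  edge (1,15)–(9,14): clear
  edge (9,14)–(5,23): clear
  edge (5,23)–(1,15): clear
  midpoint (14,17/2) outside
  → clear

FREE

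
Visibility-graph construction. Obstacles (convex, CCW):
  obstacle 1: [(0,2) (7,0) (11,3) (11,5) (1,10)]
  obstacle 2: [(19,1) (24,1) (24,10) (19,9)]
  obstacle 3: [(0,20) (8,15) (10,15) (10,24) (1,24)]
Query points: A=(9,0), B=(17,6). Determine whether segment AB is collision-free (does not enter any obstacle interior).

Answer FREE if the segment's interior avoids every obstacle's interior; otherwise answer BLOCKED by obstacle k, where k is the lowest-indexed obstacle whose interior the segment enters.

FREE

Obstacle 1 [(0,2) (7,0) (11,3) (11,5) (1,10)]:
  edge (0,2)–(7,0): clear
  edge (7,0)–(11,3): clear
  edge (11,3)–(11,5): clear
  edge (11,5)–(1,10): clear
  edge (1,10)–(0,2): clear
  midpoint (13,3) outside
  → clear
Obstacle 2 [(19,1) (24,1) (24,10) (19,9)]:
  edge (19,1)–(24,1): clear
  edge (24,1)–(24,10): clear
  edge (24,10)–(19,9): clear
  edge (19,9)–(19,1): clear
  midpoint (13,3) outside
  → clear
Obstacle 3 [(0,20) (8,15) (10,15) (10,24) (1,24)]:
  edge (0,20)–(8,15): clear
  edge (8,15)–(10,15): clear
  edge (10,15)–(10,24): clear
  edge (10,24)–(1,24): clear
  edge (1,24)–(0,20): clear
  midpoint (13,3) outside
  → clear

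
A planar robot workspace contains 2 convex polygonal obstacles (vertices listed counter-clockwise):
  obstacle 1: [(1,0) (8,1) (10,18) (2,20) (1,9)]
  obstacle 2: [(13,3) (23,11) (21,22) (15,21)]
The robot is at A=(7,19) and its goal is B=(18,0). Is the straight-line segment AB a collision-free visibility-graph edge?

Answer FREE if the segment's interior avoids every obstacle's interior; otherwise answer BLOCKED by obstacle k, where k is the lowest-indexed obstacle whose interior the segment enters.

BLOCKED by obstacle 1

Obstacle 1 [(1,0) (8,1) (10,18) (2,20) (1,9)]:
  edge (1,0)–(8,1): clear
  edge (8,1)–(10,18): crosses AB
  edge (10,18)–(2,20): crosses AB
  edge (2,20)–(1,9): clear
  edge (1,9)–(1,0): clear
  → BLOCKED
Obstacle 2 [(13,3) (23,11) (21,22) (15,21)]:
  edge (13,3)–(23,11): crosses AB
  edge (23,11)–(21,22): clear
  edge (21,22)–(15,21): clear
  edge (15,21)–(13,3): crosses AB
  → BLOCKED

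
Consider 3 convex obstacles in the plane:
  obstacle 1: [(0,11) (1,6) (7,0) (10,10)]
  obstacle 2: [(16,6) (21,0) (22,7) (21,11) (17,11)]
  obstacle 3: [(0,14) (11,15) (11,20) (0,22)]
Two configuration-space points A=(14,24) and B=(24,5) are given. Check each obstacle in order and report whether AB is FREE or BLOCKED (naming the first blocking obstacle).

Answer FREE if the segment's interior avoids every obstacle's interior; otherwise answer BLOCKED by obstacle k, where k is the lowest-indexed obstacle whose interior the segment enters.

Obstacle 1 [(0,11) (1,6) (7,0) (10,10)]:
  edge (0,11)–(1,6): clear
  edge (1,6)–(7,0): clear
  edge (7,0)–(10,10): clear
  edge (10,10)–(0,11): clear
  midpoint (19,29/2) outside
  → clear
Obstacle 2 [(16,6) (21,0) (22,7) (21,11) (17,11)]:
  edge (16,6)–(21,0): clear
  edge (21,0)–(22,7): clear
  edge (22,7)–(21,11): crosses AB
  edge (21,11)–(17,11): crosses AB
  edge (17,11)–(16,6): clear
  → BLOCKED
Obstacle 3 [(0,14) (11,15) (11,20) (0,22)]:
  edge (0,14)–(11,15): clear
  edge (11,15)–(11,20): clear
  edge (11,20)–(0,22): clear
  edge (0,22)–(0,14): clear
  midpoint (19,29/2) outside
  → clear

BLOCKED by obstacle 2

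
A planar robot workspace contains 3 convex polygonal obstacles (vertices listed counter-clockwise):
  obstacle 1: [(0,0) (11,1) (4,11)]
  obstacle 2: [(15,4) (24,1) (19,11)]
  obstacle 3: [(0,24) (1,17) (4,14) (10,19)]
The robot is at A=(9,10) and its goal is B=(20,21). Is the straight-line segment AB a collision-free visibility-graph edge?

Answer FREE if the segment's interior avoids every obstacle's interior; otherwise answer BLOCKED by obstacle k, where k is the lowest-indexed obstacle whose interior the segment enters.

FREE

Obstacle 1 [(0,0) (11,1) (4,11)]:
  edge (0,0)–(11,1): clear
  edge (11,1)–(4,11): clear
  edge (4,11)–(0,0): clear
  midpoint (29/2,31/2) outside
  → clear
Obstacle 2 [(15,4) (24,1) (19,11)]:
  edge (15,4)–(24,1): clear
  edge (24,1)–(19,11): clear
  edge (19,11)–(15,4): clear
  midpoint (29/2,31/2) outside
  → clear
Obstacle 3 [(0,24) (1,17) (4,14) (10,19)]:
  edge (0,24)–(1,17): clear
  edge (1,17)–(4,14): clear
  edge (4,14)–(10,19): clear
  edge (10,19)–(0,24): clear
  midpoint (29/2,31/2) outside
  → clear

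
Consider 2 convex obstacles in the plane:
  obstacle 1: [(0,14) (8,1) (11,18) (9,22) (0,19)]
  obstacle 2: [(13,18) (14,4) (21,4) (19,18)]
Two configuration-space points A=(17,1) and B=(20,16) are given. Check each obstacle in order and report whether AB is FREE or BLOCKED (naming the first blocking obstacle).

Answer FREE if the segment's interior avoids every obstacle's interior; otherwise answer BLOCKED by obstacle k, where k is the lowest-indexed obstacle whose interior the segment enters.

BLOCKED by obstacle 2

Obstacle 1 [(0,14) (8,1) (11,18) (9,22) (0,19)]:
  edge (0,14)–(8,1): clear
  edge (8,1)–(11,18): clear
  edge (11,18)–(9,22): clear
  edge (9,22)–(0,19): clear
  edge (0,19)–(0,14): clear
  midpoint (37/2,17/2) outside
  → clear
Obstacle 2 [(13,18) (14,4) (21,4) (19,18)]:
  edge (13,18)–(14,4): clear
  edge (14,4)–(21,4): crosses AB
  edge (21,4)–(19,18): crosses AB
  edge (19,18)–(13,18): clear
  → BLOCKED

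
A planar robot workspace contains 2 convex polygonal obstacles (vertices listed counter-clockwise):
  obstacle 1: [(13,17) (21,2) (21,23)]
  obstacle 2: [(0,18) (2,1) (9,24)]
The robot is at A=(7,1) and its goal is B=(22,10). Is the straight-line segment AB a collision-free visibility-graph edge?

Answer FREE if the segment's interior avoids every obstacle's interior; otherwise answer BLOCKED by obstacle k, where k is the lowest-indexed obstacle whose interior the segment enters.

Obstacle 1 [(13,17) (21,2) (21,23)]:
  edge (13,17)–(21,2): crosses AB
  edge (21,2)–(21,23): crosses AB
  edge (21,23)–(13,17): clear
  → BLOCKED
Obstacle 2 [(0,18) (2,1) (9,24)]:
  edge (0,18)–(2,1): clear
  edge (2,1)–(9,24): clear
  edge (9,24)–(0,18): clear
  midpoint (29/2,11/2) outside
  → clear

BLOCKED by obstacle 1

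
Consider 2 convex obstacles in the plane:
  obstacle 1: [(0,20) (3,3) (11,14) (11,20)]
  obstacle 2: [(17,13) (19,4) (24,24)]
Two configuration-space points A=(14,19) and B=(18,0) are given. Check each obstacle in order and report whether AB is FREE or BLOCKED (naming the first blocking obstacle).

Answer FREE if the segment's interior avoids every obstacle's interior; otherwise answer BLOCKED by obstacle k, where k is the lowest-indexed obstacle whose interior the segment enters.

FREE

Obstacle 1 [(0,20) (3,3) (11,14) (11,20)]:
  edge (0,20)–(3,3): clear
  edge (3,3)–(11,14): clear
  edge (11,14)–(11,20): clear
  edge (11,20)–(0,20): clear
  midpoint (16,19/2) outside
  → clear
Obstacle 2 [(17,13) (19,4) (24,24)]:
  edge (17,13)–(19,4): clear
  edge (19,4)–(24,24): clear
  edge (24,24)–(17,13): clear
  midpoint (16,19/2) outside
  → clear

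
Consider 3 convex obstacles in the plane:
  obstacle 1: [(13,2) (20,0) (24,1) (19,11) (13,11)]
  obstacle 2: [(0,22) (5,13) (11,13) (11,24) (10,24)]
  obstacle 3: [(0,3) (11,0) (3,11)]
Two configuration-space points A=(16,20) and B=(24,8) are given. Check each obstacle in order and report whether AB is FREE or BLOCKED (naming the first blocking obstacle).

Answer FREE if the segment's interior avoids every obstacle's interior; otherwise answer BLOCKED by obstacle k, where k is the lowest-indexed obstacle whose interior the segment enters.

FREE

Obstacle 1 [(13,2) (20,0) (24,1) (19,11) (13,11)]:
  edge (13,2)–(20,0): clear
  edge (20,0)–(24,1): clear
  edge (24,1)–(19,11): clear
  edge (19,11)–(13,11): clear
  edge (13,11)–(13,2): clear
  midpoint (20,14) outside
  → clear
Obstacle 2 [(0,22) (5,13) (11,13) (11,24) (10,24)]:
  edge (0,22)–(5,13): clear
  edge (5,13)–(11,13): clear
  edge (11,13)–(11,24): clear
  edge (11,24)–(10,24): clear
  edge (10,24)–(0,22): clear
  midpoint (20,14) outside
  → clear
Obstacle 3 [(0,3) (11,0) (3,11)]:
  edge (0,3)–(11,0): clear
  edge (11,0)–(3,11): clear
  edge (3,11)–(0,3): clear
  midpoint (20,14) outside
  → clear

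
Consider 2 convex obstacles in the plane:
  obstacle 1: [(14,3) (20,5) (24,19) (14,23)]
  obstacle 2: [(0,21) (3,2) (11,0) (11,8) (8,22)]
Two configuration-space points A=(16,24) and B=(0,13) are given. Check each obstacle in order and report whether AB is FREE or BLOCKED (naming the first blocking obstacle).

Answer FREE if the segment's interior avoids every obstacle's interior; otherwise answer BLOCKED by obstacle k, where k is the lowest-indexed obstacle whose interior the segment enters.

BLOCKED by obstacle 1

Obstacle 1 [(14,3) (20,5) (24,19) (14,23)]:
  edge (14,3)–(20,5): clear
  edge (20,5)–(24,19): clear
  edge (24,19)–(14,23): crosses AB
  edge (14,23)–(14,3): crosses AB
  → BLOCKED
Obstacle 2 [(0,21) (3,2) (11,0) (11,8) (8,22)]:
  edge (0,21)–(3,2): crosses AB
  edge (3,2)–(11,0): clear
  edge (11,0)–(11,8): clear
  edge (11,8)–(8,22): crosses AB
  edge (8,22)–(0,21): clear
  → BLOCKED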